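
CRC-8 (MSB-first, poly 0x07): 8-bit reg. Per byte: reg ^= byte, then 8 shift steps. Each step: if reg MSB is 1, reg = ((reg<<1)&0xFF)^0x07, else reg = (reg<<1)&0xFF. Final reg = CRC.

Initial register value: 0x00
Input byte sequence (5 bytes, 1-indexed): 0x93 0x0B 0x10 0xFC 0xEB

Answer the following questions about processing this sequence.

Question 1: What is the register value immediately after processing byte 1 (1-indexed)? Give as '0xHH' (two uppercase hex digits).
After byte 1 (0x93): reg=0xF0

Answer: 0xF0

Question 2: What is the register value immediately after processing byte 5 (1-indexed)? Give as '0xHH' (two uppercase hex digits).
After byte 1 (0x93): reg=0xF0
After byte 2 (0x0B): reg=0xEF
After byte 3 (0x10): reg=0xF3
After byte 4 (0xFC): reg=0x2D
After byte 5 (0xEB): reg=0x5C

Answer: 0x5C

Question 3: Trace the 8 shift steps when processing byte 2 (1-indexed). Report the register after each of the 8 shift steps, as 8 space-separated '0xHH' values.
After byte 1 (0x93): reg=0xF0
Register before byte 2: 0xF0
After XOR with byte 0x0B: 0xFB

Answer: 0xF1 0xE5 0xCD 0x9D 0x3D 0x7A 0xF4 0xEF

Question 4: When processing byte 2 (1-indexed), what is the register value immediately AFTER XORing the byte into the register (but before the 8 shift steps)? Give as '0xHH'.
Register before byte 2: 0xF0
Byte 2: 0x0B
0xF0 XOR 0x0B = 0xFB

Answer: 0xFB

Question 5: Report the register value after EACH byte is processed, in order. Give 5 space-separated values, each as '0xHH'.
0xF0 0xEF 0xF3 0x2D 0x5C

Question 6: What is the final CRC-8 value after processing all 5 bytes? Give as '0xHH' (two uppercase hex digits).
After byte 1 (0x93): reg=0xF0
After byte 2 (0x0B): reg=0xEF
After byte 3 (0x10): reg=0xF3
After byte 4 (0xFC): reg=0x2D
After byte 5 (0xEB): reg=0x5C

Answer: 0x5C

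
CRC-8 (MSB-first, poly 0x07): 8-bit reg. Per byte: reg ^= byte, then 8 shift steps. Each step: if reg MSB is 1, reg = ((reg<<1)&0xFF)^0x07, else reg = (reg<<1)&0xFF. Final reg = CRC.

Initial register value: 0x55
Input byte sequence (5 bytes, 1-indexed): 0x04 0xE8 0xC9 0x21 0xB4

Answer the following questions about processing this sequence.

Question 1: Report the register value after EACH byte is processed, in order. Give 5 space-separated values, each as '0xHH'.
0xB0 0x8F 0xD5 0xC2 0x45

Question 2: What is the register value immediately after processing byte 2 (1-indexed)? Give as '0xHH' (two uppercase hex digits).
Answer: 0x8F

Derivation:
After byte 1 (0x04): reg=0xB0
After byte 2 (0xE8): reg=0x8F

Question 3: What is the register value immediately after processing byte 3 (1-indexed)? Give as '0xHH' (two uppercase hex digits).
After byte 1 (0x04): reg=0xB0
After byte 2 (0xE8): reg=0x8F
After byte 3 (0xC9): reg=0xD5

Answer: 0xD5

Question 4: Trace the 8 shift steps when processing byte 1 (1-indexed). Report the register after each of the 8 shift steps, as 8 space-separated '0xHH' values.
Answer: 0xA2 0x43 0x86 0x0B 0x16 0x2C 0x58 0xB0

Derivation:
Register before byte 1: 0x55
After XOR with byte 0x04: 0x51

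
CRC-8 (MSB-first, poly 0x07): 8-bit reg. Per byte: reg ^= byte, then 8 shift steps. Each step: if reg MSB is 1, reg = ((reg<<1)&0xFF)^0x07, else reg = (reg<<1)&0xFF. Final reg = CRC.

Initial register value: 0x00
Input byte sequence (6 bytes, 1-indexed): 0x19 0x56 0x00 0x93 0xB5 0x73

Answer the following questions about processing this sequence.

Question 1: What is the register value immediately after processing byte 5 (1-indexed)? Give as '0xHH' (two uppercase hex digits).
Answer: 0x1D

Derivation:
After byte 1 (0x19): reg=0x4F
After byte 2 (0x56): reg=0x4F
After byte 3 (0x00): reg=0xEA
After byte 4 (0x93): reg=0x68
After byte 5 (0xB5): reg=0x1D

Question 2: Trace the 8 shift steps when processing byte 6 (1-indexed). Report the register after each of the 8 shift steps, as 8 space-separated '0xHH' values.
Answer: 0xDC 0xBF 0x79 0xF2 0xE3 0xC1 0x85 0x0D

Derivation:
After byte 1 (0x19): reg=0x4F
After byte 2 (0x56): reg=0x4F
After byte 3 (0x00): reg=0xEA
After byte 4 (0x93): reg=0x68
After byte 5 (0xB5): reg=0x1D
Register before byte 6: 0x1D
After XOR with byte 0x73: 0x6E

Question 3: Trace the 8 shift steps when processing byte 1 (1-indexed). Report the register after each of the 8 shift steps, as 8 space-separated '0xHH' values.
Register before byte 1: 0x00
After XOR with byte 0x19: 0x19

Answer: 0x32 0x64 0xC8 0x97 0x29 0x52 0xA4 0x4F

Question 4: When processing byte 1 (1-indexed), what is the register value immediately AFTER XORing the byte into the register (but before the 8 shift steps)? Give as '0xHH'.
Register before byte 1: 0x00
Byte 1: 0x19
0x00 XOR 0x19 = 0x19

Answer: 0x19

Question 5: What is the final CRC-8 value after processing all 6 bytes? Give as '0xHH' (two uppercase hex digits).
After byte 1 (0x19): reg=0x4F
After byte 2 (0x56): reg=0x4F
After byte 3 (0x00): reg=0xEA
After byte 4 (0x93): reg=0x68
After byte 5 (0xB5): reg=0x1D
After byte 6 (0x73): reg=0x0D

Answer: 0x0D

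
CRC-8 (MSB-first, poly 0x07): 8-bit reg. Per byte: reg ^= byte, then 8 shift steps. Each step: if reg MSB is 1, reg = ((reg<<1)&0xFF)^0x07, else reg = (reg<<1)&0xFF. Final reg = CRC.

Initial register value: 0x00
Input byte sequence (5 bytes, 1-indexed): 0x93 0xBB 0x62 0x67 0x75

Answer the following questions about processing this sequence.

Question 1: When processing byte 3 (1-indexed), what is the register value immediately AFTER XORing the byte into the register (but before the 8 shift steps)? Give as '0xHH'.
Register before byte 3: 0xF6
Byte 3: 0x62
0xF6 XOR 0x62 = 0x94

Answer: 0x94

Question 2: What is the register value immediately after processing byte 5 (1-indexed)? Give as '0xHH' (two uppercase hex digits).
Answer: 0xD0

Derivation:
After byte 1 (0x93): reg=0xF0
After byte 2 (0xBB): reg=0xF6
After byte 3 (0x62): reg=0xE5
After byte 4 (0x67): reg=0x87
After byte 5 (0x75): reg=0xD0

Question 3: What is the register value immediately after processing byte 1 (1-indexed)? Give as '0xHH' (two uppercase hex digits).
Answer: 0xF0

Derivation:
After byte 1 (0x93): reg=0xF0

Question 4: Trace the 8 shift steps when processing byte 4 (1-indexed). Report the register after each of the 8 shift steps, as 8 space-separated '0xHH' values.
Answer: 0x03 0x06 0x0C 0x18 0x30 0x60 0xC0 0x87

Derivation:
After byte 1 (0x93): reg=0xF0
After byte 2 (0xBB): reg=0xF6
After byte 3 (0x62): reg=0xE5
Register before byte 4: 0xE5
After XOR with byte 0x67: 0x82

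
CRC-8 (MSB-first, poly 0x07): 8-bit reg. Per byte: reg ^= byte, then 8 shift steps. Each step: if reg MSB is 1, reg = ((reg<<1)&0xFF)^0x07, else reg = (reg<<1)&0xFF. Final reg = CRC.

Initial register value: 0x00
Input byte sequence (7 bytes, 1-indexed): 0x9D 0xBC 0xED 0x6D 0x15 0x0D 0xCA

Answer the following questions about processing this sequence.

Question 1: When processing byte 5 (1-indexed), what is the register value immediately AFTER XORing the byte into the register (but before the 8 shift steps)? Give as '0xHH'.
Answer: 0x03

Derivation:
Register before byte 5: 0x16
Byte 5: 0x15
0x16 XOR 0x15 = 0x03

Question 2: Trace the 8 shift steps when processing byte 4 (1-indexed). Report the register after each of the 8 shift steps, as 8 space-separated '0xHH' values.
After byte 1 (0x9D): reg=0xDA
After byte 2 (0xBC): reg=0x35
After byte 3 (0xED): reg=0x06
Register before byte 4: 0x06
After XOR with byte 0x6D: 0x6B

Answer: 0xD6 0xAB 0x51 0xA2 0x43 0x86 0x0B 0x16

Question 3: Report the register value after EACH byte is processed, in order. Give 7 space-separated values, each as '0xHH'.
0xDA 0x35 0x06 0x16 0x09 0x1C 0x2C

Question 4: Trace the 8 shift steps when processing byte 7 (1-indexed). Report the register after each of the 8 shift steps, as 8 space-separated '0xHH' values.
After byte 1 (0x9D): reg=0xDA
After byte 2 (0xBC): reg=0x35
After byte 3 (0xED): reg=0x06
After byte 4 (0x6D): reg=0x16
After byte 5 (0x15): reg=0x09
After byte 6 (0x0D): reg=0x1C
Register before byte 7: 0x1C
After XOR with byte 0xCA: 0xD6

Answer: 0xAB 0x51 0xA2 0x43 0x86 0x0B 0x16 0x2C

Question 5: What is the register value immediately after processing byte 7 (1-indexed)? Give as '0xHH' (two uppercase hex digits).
Answer: 0x2C

Derivation:
After byte 1 (0x9D): reg=0xDA
After byte 2 (0xBC): reg=0x35
After byte 3 (0xED): reg=0x06
After byte 4 (0x6D): reg=0x16
After byte 5 (0x15): reg=0x09
After byte 6 (0x0D): reg=0x1C
After byte 7 (0xCA): reg=0x2C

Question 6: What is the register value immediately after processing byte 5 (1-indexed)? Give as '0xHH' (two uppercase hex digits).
Answer: 0x09

Derivation:
After byte 1 (0x9D): reg=0xDA
After byte 2 (0xBC): reg=0x35
After byte 3 (0xED): reg=0x06
After byte 4 (0x6D): reg=0x16
After byte 5 (0x15): reg=0x09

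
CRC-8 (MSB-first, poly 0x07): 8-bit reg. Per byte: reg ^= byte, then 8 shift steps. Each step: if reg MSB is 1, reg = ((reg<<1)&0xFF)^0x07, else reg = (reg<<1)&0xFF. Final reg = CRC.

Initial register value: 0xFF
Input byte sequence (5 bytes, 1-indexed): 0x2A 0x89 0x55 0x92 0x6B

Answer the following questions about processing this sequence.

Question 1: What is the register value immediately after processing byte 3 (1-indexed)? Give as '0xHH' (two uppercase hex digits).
Answer: 0x48

Derivation:
After byte 1 (0x2A): reg=0x25
After byte 2 (0x89): reg=0x4D
After byte 3 (0x55): reg=0x48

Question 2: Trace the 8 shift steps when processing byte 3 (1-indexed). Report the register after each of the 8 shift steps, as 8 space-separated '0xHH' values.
Answer: 0x30 0x60 0xC0 0x87 0x09 0x12 0x24 0x48

Derivation:
After byte 1 (0x2A): reg=0x25
After byte 2 (0x89): reg=0x4D
Register before byte 3: 0x4D
After XOR with byte 0x55: 0x18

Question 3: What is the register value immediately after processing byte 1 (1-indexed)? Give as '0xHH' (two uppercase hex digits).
Answer: 0x25

Derivation:
After byte 1 (0x2A): reg=0x25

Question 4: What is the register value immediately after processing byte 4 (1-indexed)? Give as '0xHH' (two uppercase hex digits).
Answer: 0x08

Derivation:
After byte 1 (0x2A): reg=0x25
After byte 2 (0x89): reg=0x4D
After byte 3 (0x55): reg=0x48
After byte 4 (0x92): reg=0x08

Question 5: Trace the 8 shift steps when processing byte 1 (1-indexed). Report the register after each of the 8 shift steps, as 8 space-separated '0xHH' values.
Register before byte 1: 0xFF
After XOR with byte 0x2A: 0xD5

Answer: 0xAD 0x5D 0xBA 0x73 0xE6 0xCB 0x91 0x25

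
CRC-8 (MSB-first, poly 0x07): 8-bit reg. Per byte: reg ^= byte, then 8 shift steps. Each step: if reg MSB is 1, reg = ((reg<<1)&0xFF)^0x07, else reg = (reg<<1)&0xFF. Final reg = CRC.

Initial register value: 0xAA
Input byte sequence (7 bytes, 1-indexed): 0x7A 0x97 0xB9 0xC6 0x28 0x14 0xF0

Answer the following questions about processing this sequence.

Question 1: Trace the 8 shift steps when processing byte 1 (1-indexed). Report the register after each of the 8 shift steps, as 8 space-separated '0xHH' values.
Answer: 0xA7 0x49 0x92 0x23 0x46 0x8C 0x1F 0x3E

Derivation:
Register before byte 1: 0xAA
After XOR with byte 0x7A: 0xD0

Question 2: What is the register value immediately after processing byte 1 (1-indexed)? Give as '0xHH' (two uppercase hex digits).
Answer: 0x3E

Derivation:
After byte 1 (0x7A): reg=0x3E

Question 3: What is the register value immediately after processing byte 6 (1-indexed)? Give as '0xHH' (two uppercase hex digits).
Answer: 0x2C

Derivation:
After byte 1 (0x7A): reg=0x3E
After byte 2 (0x97): reg=0x56
After byte 3 (0xB9): reg=0x83
After byte 4 (0xC6): reg=0xDC
After byte 5 (0x28): reg=0xC2
After byte 6 (0x14): reg=0x2C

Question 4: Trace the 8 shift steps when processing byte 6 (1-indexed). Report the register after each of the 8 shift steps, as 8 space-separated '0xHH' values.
Answer: 0xAB 0x51 0xA2 0x43 0x86 0x0B 0x16 0x2C

Derivation:
After byte 1 (0x7A): reg=0x3E
After byte 2 (0x97): reg=0x56
After byte 3 (0xB9): reg=0x83
After byte 4 (0xC6): reg=0xDC
After byte 5 (0x28): reg=0xC2
Register before byte 6: 0xC2
After XOR with byte 0x14: 0xD6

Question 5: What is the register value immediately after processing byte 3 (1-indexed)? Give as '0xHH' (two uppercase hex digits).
After byte 1 (0x7A): reg=0x3E
After byte 2 (0x97): reg=0x56
After byte 3 (0xB9): reg=0x83

Answer: 0x83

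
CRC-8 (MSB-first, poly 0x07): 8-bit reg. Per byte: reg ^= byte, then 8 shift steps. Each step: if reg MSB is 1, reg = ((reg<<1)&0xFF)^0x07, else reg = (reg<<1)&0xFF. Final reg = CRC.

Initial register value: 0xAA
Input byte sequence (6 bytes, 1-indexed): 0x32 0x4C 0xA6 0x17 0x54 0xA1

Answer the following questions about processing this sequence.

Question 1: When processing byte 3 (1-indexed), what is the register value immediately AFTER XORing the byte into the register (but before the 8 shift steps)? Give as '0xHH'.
Register before byte 3: 0xAA
Byte 3: 0xA6
0xAA XOR 0xA6 = 0x0C

Answer: 0x0C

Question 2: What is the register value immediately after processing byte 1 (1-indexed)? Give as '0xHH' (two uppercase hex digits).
Answer: 0xC1

Derivation:
After byte 1 (0x32): reg=0xC1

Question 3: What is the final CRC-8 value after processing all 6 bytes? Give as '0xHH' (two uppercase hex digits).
Answer: 0x6A

Derivation:
After byte 1 (0x32): reg=0xC1
After byte 2 (0x4C): reg=0xAA
After byte 3 (0xA6): reg=0x24
After byte 4 (0x17): reg=0x99
After byte 5 (0x54): reg=0x6D
After byte 6 (0xA1): reg=0x6A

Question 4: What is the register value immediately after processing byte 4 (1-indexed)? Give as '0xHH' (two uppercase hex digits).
After byte 1 (0x32): reg=0xC1
After byte 2 (0x4C): reg=0xAA
After byte 3 (0xA6): reg=0x24
After byte 4 (0x17): reg=0x99

Answer: 0x99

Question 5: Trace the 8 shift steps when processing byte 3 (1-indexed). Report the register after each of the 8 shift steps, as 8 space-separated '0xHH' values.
Answer: 0x18 0x30 0x60 0xC0 0x87 0x09 0x12 0x24

Derivation:
After byte 1 (0x32): reg=0xC1
After byte 2 (0x4C): reg=0xAA
Register before byte 3: 0xAA
After XOR with byte 0xA6: 0x0C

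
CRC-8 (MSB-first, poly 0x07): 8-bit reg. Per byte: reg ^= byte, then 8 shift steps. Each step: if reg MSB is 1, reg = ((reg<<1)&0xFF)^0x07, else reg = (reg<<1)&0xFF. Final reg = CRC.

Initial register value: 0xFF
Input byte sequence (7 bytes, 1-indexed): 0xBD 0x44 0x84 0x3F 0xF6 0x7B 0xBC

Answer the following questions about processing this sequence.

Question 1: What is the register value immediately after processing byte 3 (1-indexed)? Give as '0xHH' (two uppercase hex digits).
Answer: 0xCA

Derivation:
After byte 1 (0xBD): reg=0xC9
After byte 2 (0x44): reg=0xAA
After byte 3 (0x84): reg=0xCA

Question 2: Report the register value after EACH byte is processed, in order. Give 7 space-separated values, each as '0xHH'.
0xC9 0xAA 0xCA 0xC5 0x99 0xA0 0x54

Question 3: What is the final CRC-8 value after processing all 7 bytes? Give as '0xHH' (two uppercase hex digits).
Answer: 0x54

Derivation:
After byte 1 (0xBD): reg=0xC9
After byte 2 (0x44): reg=0xAA
After byte 3 (0x84): reg=0xCA
After byte 4 (0x3F): reg=0xC5
After byte 5 (0xF6): reg=0x99
After byte 6 (0x7B): reg=0xA0
After byte 7 (0xBC): reg=0x54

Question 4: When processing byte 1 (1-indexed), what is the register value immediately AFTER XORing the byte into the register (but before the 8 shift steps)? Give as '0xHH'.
Register before byte 1: 0xFF
Byte 1: 0xBD
0xFF XOR 0xBD = 0x42

Answer: 0x42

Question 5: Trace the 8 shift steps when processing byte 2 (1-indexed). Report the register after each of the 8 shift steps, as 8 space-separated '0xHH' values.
Answer: 0x1D 0x3A 0x74 0xE8 0xD7 0xA9 0x55 0xAA

Derivation:
After byte 1 (0xBD): reg=0xC9
Register before byte 2: 0xC9
After XOR with byte 0x44: 0x8D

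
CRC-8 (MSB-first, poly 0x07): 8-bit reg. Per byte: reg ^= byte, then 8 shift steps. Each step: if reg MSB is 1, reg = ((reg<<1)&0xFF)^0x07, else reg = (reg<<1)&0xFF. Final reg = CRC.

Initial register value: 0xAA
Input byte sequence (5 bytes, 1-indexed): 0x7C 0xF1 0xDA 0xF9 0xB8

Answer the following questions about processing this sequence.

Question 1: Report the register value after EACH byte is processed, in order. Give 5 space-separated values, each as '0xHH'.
0x2C 0x1D 0x5B 0x67 0x13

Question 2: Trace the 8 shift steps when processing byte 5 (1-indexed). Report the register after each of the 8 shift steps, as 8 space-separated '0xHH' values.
Answer: 0xB9 0x75 0xEA 0xD3 0xA1 0x45 0x8A 0x13

Derivation:
After byte 1 (0x7C): reg=0x2C
After byte 2 (0xF1): reg=0x1D
After byte 3 (0xDA): reg=0x5B
After byte 4 (0xF9): reg=0x67
Register before byte 5: 0x67
After XOR with byte 0xB8: 0xDF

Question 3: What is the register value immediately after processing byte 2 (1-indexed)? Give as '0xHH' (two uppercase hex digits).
After byte 1 (0x7C): reg=0x2C
After byte 2 (0xF1): reg=0x1D

Answer: 0x1D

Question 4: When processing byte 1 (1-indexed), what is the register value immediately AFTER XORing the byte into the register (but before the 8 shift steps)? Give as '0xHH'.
Answer: 0xD6

Derivation:
Register before byte 1: 0xAA
Byte 1: 0x7C
0xAA XOR 0x7C = 0xD6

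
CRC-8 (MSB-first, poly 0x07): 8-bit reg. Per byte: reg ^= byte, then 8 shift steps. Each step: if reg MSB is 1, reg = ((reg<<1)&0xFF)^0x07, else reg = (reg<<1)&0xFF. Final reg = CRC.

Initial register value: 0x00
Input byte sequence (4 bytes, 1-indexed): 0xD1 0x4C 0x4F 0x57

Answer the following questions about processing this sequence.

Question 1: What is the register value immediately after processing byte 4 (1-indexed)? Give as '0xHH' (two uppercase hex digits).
Answer: 0x9D

Derivation:
After byte 1 (0xD1): reg=0x39
After byte 2 (0x4C): reg=0x4C
After byte 3 (0x4F): reg=0x09
After byte 4 (0x57): reg=0x9D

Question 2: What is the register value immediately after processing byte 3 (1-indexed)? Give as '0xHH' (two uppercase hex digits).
After byte 1 (0xD1): reg=0x39
After byte 2 (0x4C): reg=0x4C
After byte 3 (0x4F): reg=0x09

Answer: 0x09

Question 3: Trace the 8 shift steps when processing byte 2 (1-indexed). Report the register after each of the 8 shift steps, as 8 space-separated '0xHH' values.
After byte 1 (0xD1): reg=0x39
Register before byte 2: 0x39
After XOR with byte 0x4C: 0x75

Answer: 0xEA 0xD3 0xA1 0x45 0x8A 0x13 0x26 0x4C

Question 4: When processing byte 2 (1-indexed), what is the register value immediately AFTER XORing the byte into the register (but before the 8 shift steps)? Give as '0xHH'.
Answer: 0x75

Derivation:
Register before byte 2: 0x39
Byte 2: 0x4C
0x39 XOR 0x4C = 0x75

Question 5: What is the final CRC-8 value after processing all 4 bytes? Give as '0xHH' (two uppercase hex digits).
After byte 1 (0xD1): reg=0x39
After byte 2 (0x4C): reg=0x4C
After byte 3 (0x4F): reg=0x09
After byte 4 (0x57): reg=0x9D

Answer: 0x9D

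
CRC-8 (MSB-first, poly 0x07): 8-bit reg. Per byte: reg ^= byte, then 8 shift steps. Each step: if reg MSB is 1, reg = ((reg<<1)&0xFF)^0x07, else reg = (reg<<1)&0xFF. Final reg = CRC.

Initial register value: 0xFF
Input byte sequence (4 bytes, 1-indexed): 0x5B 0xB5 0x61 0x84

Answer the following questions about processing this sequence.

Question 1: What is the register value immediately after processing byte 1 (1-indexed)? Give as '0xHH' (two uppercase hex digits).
Answer: 0x75

Derivation:
After byte 1 (0x5B): reg=0x75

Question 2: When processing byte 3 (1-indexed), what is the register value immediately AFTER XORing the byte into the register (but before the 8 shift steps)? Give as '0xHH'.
Answer: 0x2F

Derivation:
Register before byte 3: 0x4E
Byte 3: 0x61
0x4E XOR 0x61 = 0x2F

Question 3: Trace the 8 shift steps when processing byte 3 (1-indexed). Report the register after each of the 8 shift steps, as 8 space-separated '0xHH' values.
Answer: 0x5E 0xBC 0x7F 0xFE 0xFB 0xF1 0xE5 0xCD

Derivation:
After byte 1 (0x5B): reg=0x75
After byte 2 (0xB5): reg=0x4E
Register before byte 3: 0x4E
After XOR with byte 0x61: 0x2F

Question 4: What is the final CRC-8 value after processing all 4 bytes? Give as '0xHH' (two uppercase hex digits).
Answer: 0xF8

Derivation:
After byte 1 (0x5B): reg=0x75
After byte 2 (0xB5): reg=0x4E
After byte 3 (0x61): reg=0xCD
After byte 4 (0x84): reg=0xF8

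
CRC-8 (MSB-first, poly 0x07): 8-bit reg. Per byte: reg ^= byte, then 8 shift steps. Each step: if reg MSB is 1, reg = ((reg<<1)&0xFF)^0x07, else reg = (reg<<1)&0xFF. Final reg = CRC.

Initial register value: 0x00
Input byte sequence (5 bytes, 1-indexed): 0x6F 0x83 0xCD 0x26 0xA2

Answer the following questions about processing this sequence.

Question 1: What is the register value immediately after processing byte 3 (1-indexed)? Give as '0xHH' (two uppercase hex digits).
Answer: 0x66

Derivation:
After byte 1 (0x6F): reg=0x0A
After byte 2 (0x83): reg=0xB6
After byte 3 (0xCD): reg=0x66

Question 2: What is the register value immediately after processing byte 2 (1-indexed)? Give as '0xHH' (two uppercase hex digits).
Answer: 0xB6

Derivation:
After byte 1 (0x6F): reg=0x0A
After byte 2 (0x83): reg=0xB6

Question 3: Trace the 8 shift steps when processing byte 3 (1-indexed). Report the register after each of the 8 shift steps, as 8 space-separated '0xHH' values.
After byte 1 (0x6F): reg=0x0A
After byte 2 (0x83): reg=0xB6
Register before byte 3: 0xB6
After XOR with byte 0xCD: 0x7B

Answer: 0xF6 0xEB 0xD1 0xA5 0x4D 0x9A 0x33 0x66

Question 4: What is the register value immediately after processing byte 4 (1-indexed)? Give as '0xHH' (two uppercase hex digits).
After byte 1 (0x6F): reg=0x0A
After byte 2 (0x83): reg=0xB6
After byte 3 (0xCD): reg=0x66
After byte 4 (0x26): reg=0xC7

Answer: 0xC7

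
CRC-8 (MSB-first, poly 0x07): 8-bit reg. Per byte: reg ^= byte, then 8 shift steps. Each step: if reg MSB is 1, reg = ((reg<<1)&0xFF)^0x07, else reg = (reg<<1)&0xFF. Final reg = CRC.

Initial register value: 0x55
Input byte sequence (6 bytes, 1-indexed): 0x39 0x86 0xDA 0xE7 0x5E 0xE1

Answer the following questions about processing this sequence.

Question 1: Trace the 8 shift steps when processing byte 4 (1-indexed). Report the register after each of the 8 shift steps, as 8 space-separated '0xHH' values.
After byte 1 (0x39): reg=0x03
After byte 2 (0x86): reg=0x92
After byte 3 (0xDA): reg=0xFF
Register before byte 4: 0xFF
After XOR with byte 0xE7: 0x18

Answer: 0x30 0x60 0xC0 0x87 0x09 0x12 0x24 0x48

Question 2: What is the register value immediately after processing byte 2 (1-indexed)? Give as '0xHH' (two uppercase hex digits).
Answer: 0x92

Derivation:
After byte 1 (0x39): reg=0x03
After byte 2 (0x86): reg=0x92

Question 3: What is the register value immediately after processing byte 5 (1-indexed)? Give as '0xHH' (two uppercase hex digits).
Answer: 0x62

Derivation:
After byte 1 (0x39): reg=0x03
After byte 2 (0x86): reg=0x92
After byte 3 (0xDA): reg=0xFF
After byte 4 (0xE7): reg=0x48
After byte 5 (0x5E): reg=0x62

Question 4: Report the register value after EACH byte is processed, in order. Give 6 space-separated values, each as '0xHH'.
0x03 0x92 0xFF 0x48 0x62 0x80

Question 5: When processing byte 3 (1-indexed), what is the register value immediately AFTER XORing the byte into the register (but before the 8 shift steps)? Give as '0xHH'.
Register before byte 3: 0x92
Byte 3: 0xDA
0x92 XOR 0xDA = 0x48

Answer: 0x48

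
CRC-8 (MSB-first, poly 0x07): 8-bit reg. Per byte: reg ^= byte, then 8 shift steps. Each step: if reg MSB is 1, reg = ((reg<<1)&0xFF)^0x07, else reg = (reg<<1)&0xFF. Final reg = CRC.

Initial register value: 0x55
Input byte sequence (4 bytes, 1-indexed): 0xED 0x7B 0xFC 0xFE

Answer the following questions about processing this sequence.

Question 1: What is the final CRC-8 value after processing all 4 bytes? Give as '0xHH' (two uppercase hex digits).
Answer: 0xBF

Derivation:
After byte 1 (0xED): reg=0x21
After byte 2 (0x7B): reg=0x81
After byte 3 (0xFC): reg=0x74
After byte 4 (0xFE): reg=0xBF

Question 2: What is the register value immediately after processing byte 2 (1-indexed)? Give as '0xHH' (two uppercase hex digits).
Answer: 0x81

Derivation:
After byte 1 (0xED): reg=0x21
After byte 2 (0x7B): reg=0x81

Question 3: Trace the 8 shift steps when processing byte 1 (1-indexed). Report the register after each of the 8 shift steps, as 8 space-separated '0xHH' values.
Register before byte 1: 0x55
After XOR with byte 0xED: 0xB8

Answer: 0x77 0xEE 0xDB 0xB1 0x65 0xCA 0x93 0x21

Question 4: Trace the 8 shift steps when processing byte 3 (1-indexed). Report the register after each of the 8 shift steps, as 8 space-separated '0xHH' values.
Answer: 0xFA 0xF3 0xE1 0xC5 0x8D 0x1D 0x3A 0x74

Derivation:
After byte 1 (0xED): reg=0x21
After byte 2 (0x7B): reg=0x81
Register before byte 3: 0x81
After XOR with byte 0xFC: 0x7D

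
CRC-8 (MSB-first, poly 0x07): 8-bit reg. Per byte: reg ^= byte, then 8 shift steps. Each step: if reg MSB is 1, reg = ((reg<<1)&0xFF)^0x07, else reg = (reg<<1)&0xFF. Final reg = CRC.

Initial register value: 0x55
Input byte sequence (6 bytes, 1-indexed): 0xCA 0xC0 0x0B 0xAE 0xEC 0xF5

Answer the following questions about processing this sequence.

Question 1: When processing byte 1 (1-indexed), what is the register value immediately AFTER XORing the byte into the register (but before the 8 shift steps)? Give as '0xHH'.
Answer: 0x9F

Derivation:
Register before byte 1: 0x55
Byte 1: 0xCA
0x55 XOR 0xCA = 0x9F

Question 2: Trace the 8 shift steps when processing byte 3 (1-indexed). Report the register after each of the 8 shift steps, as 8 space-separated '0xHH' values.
After byte 1 (0xCA): reg=0xD4
After byte 2 (0xC0): reg=0x6C
Register before byte 3: 0x6C
After XOR with byte 0x0B: 0x67

Answer: 0xCE 0x9B 0x31 0x62 0xC4 0x8F 0x19 0x32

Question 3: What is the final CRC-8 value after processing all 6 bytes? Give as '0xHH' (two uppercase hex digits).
Answer: 0x29

Derivation:
After byte 1 (0xCA): reg=0xD4
After byte 2 (0xC0): reg=0x6C
After byte 3 (0x0B): reg=0x32
After byte 4 (0xAE): reg=0xDD
After byte 5 (0xEC): reg=0x97
After byte 6 (0xF5): reg=0x29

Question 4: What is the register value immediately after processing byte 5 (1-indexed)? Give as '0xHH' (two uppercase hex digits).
Answer: 0x97

Derivation:
After byte 1 (0xCA): reg=0xD4
After byte 2 (0xC0): reg=0x6C
After byte 3 (0x0B): reg=0x32
After byte 4 (0xAE): reg=0xDD
After byte 5 (0xEC): reg=0x97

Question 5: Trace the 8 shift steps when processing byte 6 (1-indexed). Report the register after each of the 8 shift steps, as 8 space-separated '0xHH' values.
After byte 1 (0xCA): reg=0xD4
After byte 2 (0xC0): reg=0x6C
After byte 3 (0x0B): reg=0x32
After byte 4 (0xAE): reg=0xDD
After byte 5 (0xEC): reg=0x97
Register before byte 6: 0x97
After XOR with byte 0xF5: 0x62

Answer: 0xC4 0x8F 0x19 0x32 0x64 0xC8 0x97 0x29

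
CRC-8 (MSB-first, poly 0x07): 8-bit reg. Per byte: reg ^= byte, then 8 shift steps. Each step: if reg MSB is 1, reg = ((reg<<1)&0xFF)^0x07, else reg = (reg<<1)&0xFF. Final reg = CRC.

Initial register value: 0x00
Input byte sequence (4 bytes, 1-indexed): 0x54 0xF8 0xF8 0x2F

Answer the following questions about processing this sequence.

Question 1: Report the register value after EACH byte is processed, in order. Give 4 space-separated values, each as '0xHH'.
0xAB 0xBE 0xD5 0xE8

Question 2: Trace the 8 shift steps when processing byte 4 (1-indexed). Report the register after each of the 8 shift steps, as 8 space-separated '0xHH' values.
After byte 1 (0x54): reg=0xAB
After byte 2 (0xF8): reg=0xBE
After byte 3 (0xF8): reg=0xD5
Register before byte 4: 0xD5
After XOR with byte 0x2F: 0xFA

Answer: 0xF3 0xE1 0xC5 0x8D 0x1D 0x3A 0x74 0xE8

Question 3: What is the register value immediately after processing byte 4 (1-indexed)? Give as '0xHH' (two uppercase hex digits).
Answer: 0xE8

Derivation:
After byte 1 (0x54): reg=0xAB
After byte 2 (0xF8): reg=0xBE
After byte 3 (0xF8): reg=0xD5
After byte 4 (0x2F): reg=0xE8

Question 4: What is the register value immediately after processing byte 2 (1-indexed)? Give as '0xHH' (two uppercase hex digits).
Answer: 0xBE

Derivation:
After byte 1 (0x54): reg=0xAB
After byte 2 (0xF8): reg=0xBE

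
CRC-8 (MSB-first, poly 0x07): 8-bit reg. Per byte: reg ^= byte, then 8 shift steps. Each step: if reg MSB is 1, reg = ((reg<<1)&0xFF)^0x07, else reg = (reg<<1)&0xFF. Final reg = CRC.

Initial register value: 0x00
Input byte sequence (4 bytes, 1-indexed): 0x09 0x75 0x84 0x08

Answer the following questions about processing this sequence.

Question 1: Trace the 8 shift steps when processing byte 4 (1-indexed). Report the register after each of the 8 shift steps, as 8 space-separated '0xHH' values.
After byte 1 (0x09): reg=0x3F
After byte 2 (0x75): reg=0xF1
After byte 3 (0x84): reg=0x4C
Register before byte 4: 0x4C
After XOR with byte 0x08: 0x44

Answer: 0x88 0x17 0x2E 0x5C 0xB8 0x77 0xEE 0xDB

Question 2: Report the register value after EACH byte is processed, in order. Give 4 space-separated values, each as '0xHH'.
0x3F 0xF1 0x4C 0xDB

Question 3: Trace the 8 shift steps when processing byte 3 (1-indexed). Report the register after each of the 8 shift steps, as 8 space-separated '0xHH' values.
After byte 1 (0x09): reg=0x3F
After byte 2 (0x75): reg=0xF1
Register before byte 3: 0xF1
After XOR with byte 0x84: 0x75

Answer: 0xEA 0xD3 0xA1 0x45 0x8A 0x13 0x26 0x4C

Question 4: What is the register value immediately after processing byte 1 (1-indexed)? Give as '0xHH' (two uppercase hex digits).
After byte 1 (0x09): reg=0x3F

Answer: 0x3F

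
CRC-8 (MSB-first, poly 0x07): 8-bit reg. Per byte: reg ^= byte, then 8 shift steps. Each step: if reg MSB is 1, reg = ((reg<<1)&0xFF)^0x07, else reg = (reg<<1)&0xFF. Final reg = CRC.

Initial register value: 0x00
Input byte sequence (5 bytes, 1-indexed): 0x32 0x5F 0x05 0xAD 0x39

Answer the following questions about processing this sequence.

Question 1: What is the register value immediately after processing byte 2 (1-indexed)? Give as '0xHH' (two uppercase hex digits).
After byte 1 (0x32): reg=0x9E
After byte 2 (0x5F): reg=0x49

Answer: 0x49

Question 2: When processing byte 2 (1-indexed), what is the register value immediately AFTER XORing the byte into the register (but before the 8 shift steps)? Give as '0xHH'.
Register before byte 2: 0x9E
Byte 2: 0x5F
0x9E XOR 0x5F = 0xC1

Answer: 0xC1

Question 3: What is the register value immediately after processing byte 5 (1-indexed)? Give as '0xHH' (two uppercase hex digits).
Answer: 0x22

Derivation:
After byte 1 (0x32): reg=0x9E
After byte 2 (0x5F): reg=0x49
After byte 3 (0x05): reg=0xE3
After byte 4 (0xAD): reg=0xED
After byte 5 (0x39): reg=0x22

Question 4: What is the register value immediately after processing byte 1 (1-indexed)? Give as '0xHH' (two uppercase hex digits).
After byte 1 (0x32): reg=0x9E

Answer: 0x9E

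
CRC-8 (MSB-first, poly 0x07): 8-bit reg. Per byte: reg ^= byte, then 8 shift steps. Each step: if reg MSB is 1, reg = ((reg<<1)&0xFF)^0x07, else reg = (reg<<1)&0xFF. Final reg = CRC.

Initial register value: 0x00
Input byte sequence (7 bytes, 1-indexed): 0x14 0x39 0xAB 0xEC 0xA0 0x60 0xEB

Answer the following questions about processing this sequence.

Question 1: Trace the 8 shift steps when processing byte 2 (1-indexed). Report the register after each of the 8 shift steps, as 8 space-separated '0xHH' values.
Answer: 0xAA 0x53 0xA6 0x4B 0x96 0x2B 0x56 0xAC

Derivation:
After byte 1 (0x14): reg=0x6C
Register before byte 2: 0x6C
After XOR with byte 0x39: 0x55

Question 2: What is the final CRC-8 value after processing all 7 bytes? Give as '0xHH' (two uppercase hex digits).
After byte 1 (0x14): reg=0x6C
After byte 2 (0x39): reg=0xAC
After byte 3 (0xAB): reg=0x15
After byte 4 (0xEC): reg=0xE1
After byte 5 (0xA0): reg=0xC0
After byte 6 (0x60): reg=0x69
After byte 7 (0xEB): reg=0x87

Answer: 0x87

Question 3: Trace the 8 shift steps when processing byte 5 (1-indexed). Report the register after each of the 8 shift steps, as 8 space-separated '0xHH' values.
After byte 1 (0x14): reg=0x6C
After byte 2 (0x39): reg=0xAC
After byte 3 (0xAB): reg=0x15
After byte 4 (0xEC): reg=0xE1
Register before byte 5: 0xE1
After XOR with byte 0xA0: 0x41

Answer: 0x82 0x03 0x06 0x0C 0x18 0x30 0x60 0xC0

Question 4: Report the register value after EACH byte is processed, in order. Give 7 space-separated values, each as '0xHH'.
0x6C 0xAC 0x15 0xE1 0xC0 0x69 0x87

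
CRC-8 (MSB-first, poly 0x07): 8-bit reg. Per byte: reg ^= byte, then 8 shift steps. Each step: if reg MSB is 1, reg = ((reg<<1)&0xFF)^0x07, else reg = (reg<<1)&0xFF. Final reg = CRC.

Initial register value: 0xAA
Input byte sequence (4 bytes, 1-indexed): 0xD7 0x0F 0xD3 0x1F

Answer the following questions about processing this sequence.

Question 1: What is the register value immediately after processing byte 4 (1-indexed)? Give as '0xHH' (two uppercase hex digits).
After byte 1 (0xD7): reg=0x74
After byte 2 (0x0F): reg=0x66
After byte 3 (0xD3): reg=0x02
After byte 4 (0x1F): reg=0x53

Answer: 0x53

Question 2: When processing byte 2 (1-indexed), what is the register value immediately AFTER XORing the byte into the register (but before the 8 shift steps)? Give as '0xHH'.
Answer: 0x7B

Derivation:
Register before byte 2: 0x74
Byte 2: 0x0F
0x74 XOR 0x0F = 0x7B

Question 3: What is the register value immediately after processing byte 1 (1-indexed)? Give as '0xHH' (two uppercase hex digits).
After byte 1 (0xD7): reg=0x74

Answer: 0x74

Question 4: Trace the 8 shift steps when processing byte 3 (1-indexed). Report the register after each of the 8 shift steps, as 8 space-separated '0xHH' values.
After byte 1 (0xD7): reg=0x74
After byte 2 (0x0F): reg=0x66
Register before byte 3: 0x66
After XOR with byte 0xD3: 0xB5

Answer: 0x6D 0xDA 0xB3 0x61 0xC2 0x83 0x01 0x02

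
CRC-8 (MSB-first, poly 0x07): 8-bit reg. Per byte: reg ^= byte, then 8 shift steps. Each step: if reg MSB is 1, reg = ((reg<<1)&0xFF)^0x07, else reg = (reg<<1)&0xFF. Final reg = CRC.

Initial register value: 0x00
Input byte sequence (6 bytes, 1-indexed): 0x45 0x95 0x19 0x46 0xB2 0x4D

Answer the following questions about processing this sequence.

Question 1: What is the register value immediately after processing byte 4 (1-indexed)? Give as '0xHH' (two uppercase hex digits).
Answer: 0x83

Derivation:
After byte 1 (0x45): reg=0xDC
After byte 2 (0x95): reg=0xF8
After byte 3 (0x19): reg=0xA9
After byte 4 (0x46): reg=0x83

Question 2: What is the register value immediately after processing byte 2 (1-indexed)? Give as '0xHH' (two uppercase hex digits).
Answer: 0xF8

Derivation:
After byte 1 (0x45): reg=0xDC
After byte 2 (0x95): reg=0xF8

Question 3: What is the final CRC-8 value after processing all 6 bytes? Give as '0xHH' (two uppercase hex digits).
After byte 1 (0x45): reg=0xDC
After byte 2 (0x95): reg=0xF8
After byte 3 (0x19): reg=0xA9
After byte 4 (0x46): reg=0x83
After byte 5 (0xB2): reg=0x97
After byte 6 (0x4D): reg=0x08

Answer: 0x08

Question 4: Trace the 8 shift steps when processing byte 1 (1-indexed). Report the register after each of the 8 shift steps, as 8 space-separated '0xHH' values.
Register before byte 1: 0x00
After XOR with byte 0x45: 0x45

Answer: 0x8A 0x13 0x26 0x4C 0x98 0x37 0x6E 0xDC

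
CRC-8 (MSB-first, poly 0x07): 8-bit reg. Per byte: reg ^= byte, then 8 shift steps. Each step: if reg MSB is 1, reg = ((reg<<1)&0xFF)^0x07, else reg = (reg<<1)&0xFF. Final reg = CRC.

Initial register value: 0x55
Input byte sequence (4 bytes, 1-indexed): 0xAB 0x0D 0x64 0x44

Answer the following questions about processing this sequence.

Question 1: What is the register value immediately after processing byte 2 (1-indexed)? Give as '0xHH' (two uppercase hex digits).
After byte 1 (0xAB): reg=0xF4
After byte 2 (0x0D): reg=0xE1

Answer: 0xE1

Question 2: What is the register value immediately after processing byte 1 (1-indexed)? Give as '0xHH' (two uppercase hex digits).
After byte 1 (0xAB): reg=0xF4

Answer: 0xF4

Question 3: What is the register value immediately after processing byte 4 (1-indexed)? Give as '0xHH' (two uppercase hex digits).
After byte 1 (0xAB): reg=0xF4
After byte 2 (0x0D): reg=0xE1
After byte 3 (0x64): reg=0x92
After byte 4 (0x44): reg=0x2C

Answer: 0x2C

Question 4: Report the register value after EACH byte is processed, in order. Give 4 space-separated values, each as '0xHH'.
0xF4 0xE1 0x92 0x2C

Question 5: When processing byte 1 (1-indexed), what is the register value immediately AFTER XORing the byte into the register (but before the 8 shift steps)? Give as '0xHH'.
Register before byte 1: 0x55
Byte 1: 0xAB
0x55 XOR 0xAB = 0xFE

Answer: 0xFE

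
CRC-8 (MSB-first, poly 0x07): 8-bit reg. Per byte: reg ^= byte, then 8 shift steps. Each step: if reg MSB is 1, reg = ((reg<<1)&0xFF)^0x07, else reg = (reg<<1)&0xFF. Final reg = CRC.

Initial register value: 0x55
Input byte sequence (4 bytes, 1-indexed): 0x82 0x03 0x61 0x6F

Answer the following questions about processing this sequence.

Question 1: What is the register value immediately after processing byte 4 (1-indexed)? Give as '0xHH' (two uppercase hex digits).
Answer: 0xF8

Derivation:
After byte 1 (0x82): reg=0x2B
After byte 2 (0x03): reg=0xD8
After byte 3 (0x61): reg=0x26
After byte 4 (0x6F): reg=0xF8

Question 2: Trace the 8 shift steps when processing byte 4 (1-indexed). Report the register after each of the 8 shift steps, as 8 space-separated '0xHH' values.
Answer: 0x92 0x23 0x46 0x8C 0x1F 0x3E 0x7C 0xF8

Derivation:
After byte 1 (0x82): reg=0x2B
After byte 2 (0x03): reg=0xD8
After byte 3 (0x61): reg=0x26
Register before byte 4: 0x26
After XOR with byte 0x6F: 0x49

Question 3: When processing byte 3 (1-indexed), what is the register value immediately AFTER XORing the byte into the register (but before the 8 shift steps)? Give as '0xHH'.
Answer: 0xB9

Derivation:
Register before byte 3: 0xD8
Byte 3: 0x61
0xD8 XOR 0x61 = 0xB9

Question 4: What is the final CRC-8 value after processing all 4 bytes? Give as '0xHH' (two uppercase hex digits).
Answer: 0xF8

Derivation:
After byte 1 (0x82): reg=0x2B
After byte 2 (0x03): reg=0xD8
After byte 3 (0x61): reg=0x26
After byte 4 (0x6F): reg=0xF8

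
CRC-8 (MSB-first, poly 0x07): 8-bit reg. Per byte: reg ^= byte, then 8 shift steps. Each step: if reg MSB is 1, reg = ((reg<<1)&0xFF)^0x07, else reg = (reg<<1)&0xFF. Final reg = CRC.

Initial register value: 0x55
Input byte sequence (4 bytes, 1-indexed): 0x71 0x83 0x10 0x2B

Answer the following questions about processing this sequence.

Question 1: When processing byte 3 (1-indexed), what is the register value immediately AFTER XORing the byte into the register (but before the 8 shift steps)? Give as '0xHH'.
Answer: 0x6A

Derivation:
Register before byte 3: 0x7A
Byte 3: 0x10
0x7A XOR 0x10 = 0x6A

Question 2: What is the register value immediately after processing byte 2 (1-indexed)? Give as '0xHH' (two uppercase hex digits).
After byte 1 (0x71): reg=0xFC
After byte 2 (0x83): reg=0x7A

Answer: 0x7A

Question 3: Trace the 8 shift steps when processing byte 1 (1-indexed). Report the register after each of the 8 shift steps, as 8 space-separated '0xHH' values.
Answer: 0x48 0x90 0x27 0x4E 0x9C 0x3F 0x7E 0xFC

Derivation:
Register before byte 1: 0x55
After XOR with byte 0x71: 0x24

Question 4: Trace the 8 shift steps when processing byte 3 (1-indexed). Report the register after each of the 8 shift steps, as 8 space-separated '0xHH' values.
Answer: 0xD4 0xAF 0x59 0xB2 0x63 0xC6 0x8B 0x11

Derivation:
After byte 1 (0x71): reg=0xFC
After byte 2 (0x83): reg=0x7A
Register before byte 3: 0x7A
After XOR with byte 0x10: 0x6A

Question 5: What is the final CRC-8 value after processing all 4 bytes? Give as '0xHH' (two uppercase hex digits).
Answer: 0xA6

Derivation:
After byte 1 (0x71): reg=0xFC
After byte 2 (0x83): reg=0x7A
After byte 3 (0x10): reg=0x11
After byte 4 (0x2B): reg=0xA6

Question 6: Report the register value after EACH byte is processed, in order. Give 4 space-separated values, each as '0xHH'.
0xFC 0x7A 0x11 0xA6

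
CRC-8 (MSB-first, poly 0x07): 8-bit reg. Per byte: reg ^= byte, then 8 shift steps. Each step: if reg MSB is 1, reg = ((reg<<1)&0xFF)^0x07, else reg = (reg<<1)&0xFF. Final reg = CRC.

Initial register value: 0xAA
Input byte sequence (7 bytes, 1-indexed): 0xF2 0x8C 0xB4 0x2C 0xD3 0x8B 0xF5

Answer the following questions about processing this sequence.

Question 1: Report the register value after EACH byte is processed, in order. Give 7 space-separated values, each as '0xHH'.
0x8F 0x09 0x3A 0x62 0x1E 0xE2 0x65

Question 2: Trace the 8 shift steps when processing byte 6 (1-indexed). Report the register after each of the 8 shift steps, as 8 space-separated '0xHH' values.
After byte 1 (0xF2): reg=0x8F
After byte 2 (0x8C): reg=0x09
After byte 3 (0xB4): reg=0x3A
After byte 4 (0x2C): reg=0x62
After byte 5 (0xD3): reg=0x1E
Register before byte 6: 0x1E
After XOR with byte 0x8B: 0x95

Answer: 0x2D 0x5A 0xB4 0x6F 0xDE 0xBB 0x71 0xE2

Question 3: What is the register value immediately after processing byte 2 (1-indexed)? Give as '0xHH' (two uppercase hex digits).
Answer: 0x09

Derivation:
After byte 1 (0xF2): reg=0x8F
After byte 2 (0x8C): reg=0x09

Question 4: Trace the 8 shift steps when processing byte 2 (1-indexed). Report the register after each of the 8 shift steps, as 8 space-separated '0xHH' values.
Answer: 0x06 0x0C 0x18 0x30 0x60 0xC0 0x87 0x09

Derivation:
After byte 1 (0xF2): reg=0x8F
Register before byte 2: 0x8F
After XOR with byte 0x8C: 0x03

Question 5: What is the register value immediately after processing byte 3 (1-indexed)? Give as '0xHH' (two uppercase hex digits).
Answer: 0x3A

Derivation:
After byte 1 (0xF2): reg=0x8F
After byte 2 (0x8C): reg=0x09
After byte 3 (0xB4): reg=0x3A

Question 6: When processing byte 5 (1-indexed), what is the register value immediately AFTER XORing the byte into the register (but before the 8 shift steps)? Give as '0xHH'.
Answer: 0xB1

Derivation:
Register before byte 5: 0x62
Byte 5: 0xD3
0x62 XOR 0xD3 = 0xB1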